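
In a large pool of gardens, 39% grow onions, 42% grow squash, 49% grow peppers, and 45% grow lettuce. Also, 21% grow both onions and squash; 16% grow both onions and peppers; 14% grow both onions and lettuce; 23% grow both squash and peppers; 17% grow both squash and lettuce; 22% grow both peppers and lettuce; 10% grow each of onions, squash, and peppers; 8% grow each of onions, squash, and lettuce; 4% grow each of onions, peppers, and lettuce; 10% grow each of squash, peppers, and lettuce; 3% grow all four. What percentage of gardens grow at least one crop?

P(≥1) = 39 + 42 + 49 + 45 − 21 − 16 − 14 − 23 − 17 − 22 + 10 + 8 + 4 + 10 − 3 = 91%

91%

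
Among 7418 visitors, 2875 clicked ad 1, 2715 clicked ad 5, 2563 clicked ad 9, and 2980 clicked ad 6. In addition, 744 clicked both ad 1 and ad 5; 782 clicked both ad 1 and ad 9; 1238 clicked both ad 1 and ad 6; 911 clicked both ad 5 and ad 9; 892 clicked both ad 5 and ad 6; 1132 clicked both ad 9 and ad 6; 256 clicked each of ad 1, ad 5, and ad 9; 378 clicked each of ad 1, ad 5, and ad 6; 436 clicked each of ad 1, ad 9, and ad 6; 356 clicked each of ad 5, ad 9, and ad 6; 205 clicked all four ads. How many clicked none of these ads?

763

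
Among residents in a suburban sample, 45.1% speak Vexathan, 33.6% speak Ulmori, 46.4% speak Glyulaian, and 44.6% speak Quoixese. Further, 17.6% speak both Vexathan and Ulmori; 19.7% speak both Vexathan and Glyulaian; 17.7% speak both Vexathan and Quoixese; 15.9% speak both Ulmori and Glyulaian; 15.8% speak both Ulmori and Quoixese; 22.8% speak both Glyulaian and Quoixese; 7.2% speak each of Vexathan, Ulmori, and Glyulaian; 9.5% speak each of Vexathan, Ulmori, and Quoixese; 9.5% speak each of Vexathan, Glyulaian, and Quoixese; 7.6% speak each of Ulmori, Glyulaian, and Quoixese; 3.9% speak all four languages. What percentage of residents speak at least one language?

90.1%

By inclusion-exclusion,
P(at least one) = 45.1 + 33.6 + 46.4 + 44.6 − 17.6 − 19.7 − 17.7 − 15.9 − 15.8 − 22.8 + 7.2 + 9.5 + 9.5 + 7.6 − 3.9 = 90.1%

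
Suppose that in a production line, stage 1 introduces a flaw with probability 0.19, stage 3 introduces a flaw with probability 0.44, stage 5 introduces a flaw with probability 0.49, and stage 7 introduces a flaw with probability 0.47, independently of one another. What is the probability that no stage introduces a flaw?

P(none) = (1 − 0.19) × (1 − 0.44) × (1 − 0.49) × (1 − 0.47) = 0.81 × 0.56 × 0.51 × 0.53 = 0.12260808

0.12260808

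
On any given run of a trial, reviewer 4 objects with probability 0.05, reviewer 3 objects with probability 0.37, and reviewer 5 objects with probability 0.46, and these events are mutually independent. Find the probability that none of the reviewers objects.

0.32319

Since the events are independent, P(none) is the product of the individual non-occurrence probabilities.
P(none) = (1 − 0.05) × (1 − 0.37) × (1 − 0.46) = 0.95 × 0.63 × 0.54 = 0.32319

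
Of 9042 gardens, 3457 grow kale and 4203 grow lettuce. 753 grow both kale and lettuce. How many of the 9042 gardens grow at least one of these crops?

6907

|at least one| = 3457 + 4203 − 753 = 6907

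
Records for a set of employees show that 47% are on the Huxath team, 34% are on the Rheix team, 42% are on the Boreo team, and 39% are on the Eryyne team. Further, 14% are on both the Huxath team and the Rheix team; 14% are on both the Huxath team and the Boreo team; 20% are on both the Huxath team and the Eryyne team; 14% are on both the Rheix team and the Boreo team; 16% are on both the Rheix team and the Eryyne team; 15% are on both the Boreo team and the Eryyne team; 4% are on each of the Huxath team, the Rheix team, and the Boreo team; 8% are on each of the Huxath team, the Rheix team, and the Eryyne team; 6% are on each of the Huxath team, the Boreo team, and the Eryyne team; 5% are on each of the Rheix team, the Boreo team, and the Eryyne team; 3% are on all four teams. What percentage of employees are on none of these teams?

11%

By inclusion-exclusion,
P(≥1) = 47 + 34 + 42 + 39 − 14 − 14 − 20 − 14 − 16 − 15 + 4 + 8 + 6 + 5 − 3 = 89%
P(none) = 100% − 89% = 11%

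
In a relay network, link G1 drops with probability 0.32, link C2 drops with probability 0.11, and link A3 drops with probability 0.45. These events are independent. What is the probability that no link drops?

0.33286

P(none) = (1 − 0.32) × (1 − 0.11) × (1 − 0.45) = 0.68 × 0.89 × 0.55 = 0.33286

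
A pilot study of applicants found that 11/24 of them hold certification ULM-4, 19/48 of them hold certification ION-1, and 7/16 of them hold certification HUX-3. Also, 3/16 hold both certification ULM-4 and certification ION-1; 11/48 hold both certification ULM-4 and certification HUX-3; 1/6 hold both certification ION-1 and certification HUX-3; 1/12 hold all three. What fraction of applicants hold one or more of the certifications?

Inclusion–exclusion gives
P(at least one) = 11/24 + 19/48 + 7/16 − 3/16 − 11/48 − 1/6 + 1/12 = 19/24

19/24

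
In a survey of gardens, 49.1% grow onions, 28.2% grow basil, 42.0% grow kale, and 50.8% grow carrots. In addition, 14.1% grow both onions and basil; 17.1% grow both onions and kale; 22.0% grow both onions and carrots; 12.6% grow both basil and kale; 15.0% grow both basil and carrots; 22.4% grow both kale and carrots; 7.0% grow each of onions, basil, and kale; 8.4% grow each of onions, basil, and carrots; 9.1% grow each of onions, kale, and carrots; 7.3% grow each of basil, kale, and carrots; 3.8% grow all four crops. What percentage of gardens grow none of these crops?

5.1%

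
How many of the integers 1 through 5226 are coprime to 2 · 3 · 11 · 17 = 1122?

1489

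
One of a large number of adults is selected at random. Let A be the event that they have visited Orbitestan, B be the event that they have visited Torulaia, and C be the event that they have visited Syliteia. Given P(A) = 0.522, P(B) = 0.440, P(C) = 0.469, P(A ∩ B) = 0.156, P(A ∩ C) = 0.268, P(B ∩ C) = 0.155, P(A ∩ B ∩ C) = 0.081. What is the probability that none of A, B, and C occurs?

0.067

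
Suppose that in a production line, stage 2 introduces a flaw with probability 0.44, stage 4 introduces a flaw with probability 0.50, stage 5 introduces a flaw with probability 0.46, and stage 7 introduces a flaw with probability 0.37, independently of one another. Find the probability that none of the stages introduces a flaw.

P(none) = (1 − 0.44) × (1 − 0.50) × (1 − 0.46) × (1 − 0.37) = 0.56 × 0.50 × 0.54 × 0.63 = 0.095256

0.095256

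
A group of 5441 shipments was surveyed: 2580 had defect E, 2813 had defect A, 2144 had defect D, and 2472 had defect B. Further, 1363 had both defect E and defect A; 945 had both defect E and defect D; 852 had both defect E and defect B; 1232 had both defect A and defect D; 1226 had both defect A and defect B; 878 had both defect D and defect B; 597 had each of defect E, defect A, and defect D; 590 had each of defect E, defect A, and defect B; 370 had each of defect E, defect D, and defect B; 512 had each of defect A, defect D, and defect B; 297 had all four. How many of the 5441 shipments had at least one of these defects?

N(≥1) = 2580 + 2813 + 2144 + 2472 − 1363 − 945 − 852 − 1232 − 1226 − 878 + 597 + 590 + 370 + 512 − 297 = 5285

5285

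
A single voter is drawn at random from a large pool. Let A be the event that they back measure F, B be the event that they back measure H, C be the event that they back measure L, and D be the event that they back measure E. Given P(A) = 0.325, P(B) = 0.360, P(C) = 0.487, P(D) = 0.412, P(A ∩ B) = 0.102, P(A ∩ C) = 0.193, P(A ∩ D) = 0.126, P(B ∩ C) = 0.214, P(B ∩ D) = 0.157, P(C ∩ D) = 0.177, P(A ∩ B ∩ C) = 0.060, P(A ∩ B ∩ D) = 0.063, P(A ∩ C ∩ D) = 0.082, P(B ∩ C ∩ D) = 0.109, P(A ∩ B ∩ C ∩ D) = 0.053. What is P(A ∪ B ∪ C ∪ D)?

P(A ∪ B ∪ C ∪ D) = 0.325 + 0.360 + 0.487 + 0.412 − 0.102 − 0.193 − 0.126 − 0.214 − 0.157 − 0.177 + 0.060 + 0.063 + 0.082 + 0.109 − 0.053 = 0.876

0.876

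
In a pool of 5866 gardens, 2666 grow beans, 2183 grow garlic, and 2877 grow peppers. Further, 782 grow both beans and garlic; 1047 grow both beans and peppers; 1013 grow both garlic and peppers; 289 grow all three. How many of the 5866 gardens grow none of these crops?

By inclusion-exclusion,
|union| = 2666 + 2183 + 2877 − 782 − 1047 − 1013 + 289 = 5173
None: 5866 − 5173 = 693

693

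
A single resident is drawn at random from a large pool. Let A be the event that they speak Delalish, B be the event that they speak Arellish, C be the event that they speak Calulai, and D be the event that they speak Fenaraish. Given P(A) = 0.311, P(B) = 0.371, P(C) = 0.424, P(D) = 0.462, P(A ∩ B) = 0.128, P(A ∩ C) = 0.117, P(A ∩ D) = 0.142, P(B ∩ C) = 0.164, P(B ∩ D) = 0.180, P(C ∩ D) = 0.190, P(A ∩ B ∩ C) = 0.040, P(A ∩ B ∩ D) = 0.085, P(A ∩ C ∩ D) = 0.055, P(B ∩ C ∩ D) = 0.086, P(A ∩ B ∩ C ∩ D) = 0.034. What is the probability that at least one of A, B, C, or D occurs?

0.879

P(A ∪ B ∪ C ∪ D) = 0.311 + 0.371 + 0.424 + 0.462 − 0.128 − 0.117 − 0.142 − 0.164 − 0.180 − 0.190 + 0.040 + 0.085 + 0.055 + 0.086 − 0.034 = 0.879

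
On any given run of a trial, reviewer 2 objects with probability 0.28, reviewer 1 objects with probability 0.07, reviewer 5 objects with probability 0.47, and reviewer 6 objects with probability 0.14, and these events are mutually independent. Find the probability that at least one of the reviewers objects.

P(none) = (1 − 0.28) × (1 − 0.07) × (1 − 0.47) × (1 − 0.14) = 0.72 × 0.93 × 0.53 × 0.86 = 0.30520368
P(at least one) = 1 − 0.30520368 = 0.69479632

0.69479632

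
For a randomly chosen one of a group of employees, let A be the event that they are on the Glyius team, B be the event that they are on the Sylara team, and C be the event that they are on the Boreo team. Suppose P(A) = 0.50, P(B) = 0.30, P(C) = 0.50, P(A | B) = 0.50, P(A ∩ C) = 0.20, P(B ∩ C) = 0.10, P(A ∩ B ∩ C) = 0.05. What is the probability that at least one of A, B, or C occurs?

0.90

P(A ∩ B) = P(B)·P(A|B) = 0.30 × 0.50 = 0.15
P(A ∪ B ∪ C) = 0.50 + 0.30 + 0.50 − 0.15 − 0.20 − 0.10 + 0.05 = 0.90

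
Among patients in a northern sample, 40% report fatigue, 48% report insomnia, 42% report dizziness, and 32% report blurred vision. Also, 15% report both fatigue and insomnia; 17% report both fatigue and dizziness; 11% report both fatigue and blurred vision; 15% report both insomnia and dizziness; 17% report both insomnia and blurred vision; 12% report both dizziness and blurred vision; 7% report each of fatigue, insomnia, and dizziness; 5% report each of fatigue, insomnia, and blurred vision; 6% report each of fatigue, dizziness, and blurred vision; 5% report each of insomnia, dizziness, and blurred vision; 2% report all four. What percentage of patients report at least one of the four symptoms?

By inclusion–exclusion:
P(≥1) = 40 + 48 + 42 + 32 − 15 − 17 − 11 − 15 − 17 − 12 + 7 + 5 + 6 + 5 − 2 = 96%

96%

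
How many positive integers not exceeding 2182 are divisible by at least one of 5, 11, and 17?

689

⌊2182/5⌋ + ⌊2182/11⌋ + ⌊2182/17⌋ − ⌊2182/55⌋ − ⌊2182/85⌋ − ⌊2182/187⌋ + ⌊2182/935⌋ = 436 + 198 + 128 − 39 − 25 − 11 + 2 = 689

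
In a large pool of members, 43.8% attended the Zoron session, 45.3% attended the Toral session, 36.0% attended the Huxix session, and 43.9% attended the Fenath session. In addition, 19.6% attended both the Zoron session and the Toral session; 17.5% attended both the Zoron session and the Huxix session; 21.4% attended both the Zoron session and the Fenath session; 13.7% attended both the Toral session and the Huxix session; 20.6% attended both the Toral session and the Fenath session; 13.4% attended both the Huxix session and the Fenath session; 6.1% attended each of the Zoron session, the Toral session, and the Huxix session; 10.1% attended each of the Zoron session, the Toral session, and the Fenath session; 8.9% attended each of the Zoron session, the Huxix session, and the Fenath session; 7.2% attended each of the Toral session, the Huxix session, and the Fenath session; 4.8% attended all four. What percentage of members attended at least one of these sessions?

Inclusion–exclusion gives
P(≥1) = 43.8 + 45.3 + 36.0 + 43.9 − 19.6 − 17.5 − 21.4 − 13.7 − 20.6 − 13.4 + 6.1 + 10.1 + 8.9 + 7.2 − 4.8 = 90.3%

90.3%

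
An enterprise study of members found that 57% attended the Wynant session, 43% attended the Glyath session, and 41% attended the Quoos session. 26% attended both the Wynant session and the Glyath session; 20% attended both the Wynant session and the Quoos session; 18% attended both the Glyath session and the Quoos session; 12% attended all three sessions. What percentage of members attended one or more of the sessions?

By inclusion–exclusion:
P(union) = 57 + 43 + 41 − 26 − 20 − 18 + 12 = 89%

89%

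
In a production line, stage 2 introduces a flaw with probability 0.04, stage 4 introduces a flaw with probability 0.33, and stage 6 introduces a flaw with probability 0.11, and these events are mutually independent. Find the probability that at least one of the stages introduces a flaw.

P(none) = (1 − 0.04) × (1 − 0.33) × (1 − 0.11) = 0.96 × 0.67 × 0.89 = 0.572448
P(at least one) = 1 − 0.572448 = 0.427552

0.427552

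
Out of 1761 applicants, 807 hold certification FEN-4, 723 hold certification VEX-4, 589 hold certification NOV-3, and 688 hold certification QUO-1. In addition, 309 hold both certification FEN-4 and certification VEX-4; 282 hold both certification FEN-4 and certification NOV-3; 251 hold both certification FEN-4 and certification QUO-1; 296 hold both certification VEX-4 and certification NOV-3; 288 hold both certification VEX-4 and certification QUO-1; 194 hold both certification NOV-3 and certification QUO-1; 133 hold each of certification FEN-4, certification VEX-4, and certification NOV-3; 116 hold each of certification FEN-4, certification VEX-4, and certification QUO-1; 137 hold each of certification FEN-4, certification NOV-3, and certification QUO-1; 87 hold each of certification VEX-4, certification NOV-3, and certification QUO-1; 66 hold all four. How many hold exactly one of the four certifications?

|exactly one| = 807 + 723 + 589 + 688 − 2·309 − 2·282 − 2·251 − 2·296 − 2·288 − 2·194 + 3·133 + 3·116 + 3·137 + 3·87 − 4·66 = 722

722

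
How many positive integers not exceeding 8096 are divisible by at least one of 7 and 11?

1787

By inclusion–exclusion:
⌊8096/7⌋ + ⌊8096/11⌋ − ⌊8096/77⌋ = 1156 + 736 − 105 = 1787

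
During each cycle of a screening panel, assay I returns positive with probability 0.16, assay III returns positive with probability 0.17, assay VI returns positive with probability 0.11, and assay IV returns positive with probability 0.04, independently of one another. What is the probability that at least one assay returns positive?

0.40431232

P(none) = (1 − 0.16) × (1 − 0.17) × (1 − 0.11) × (1 − 0.04) = 0.84 × 0.83 × 0.89 × 0.96 = 0.59568768
P(at least one) = 1 − 0.59568768 = 0.40431232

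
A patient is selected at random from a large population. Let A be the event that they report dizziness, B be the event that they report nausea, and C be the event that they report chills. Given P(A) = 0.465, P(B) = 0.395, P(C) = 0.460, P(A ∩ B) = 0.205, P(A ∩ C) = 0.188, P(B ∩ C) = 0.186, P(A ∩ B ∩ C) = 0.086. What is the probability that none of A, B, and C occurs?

By inclusion–exclusion:
P(A ∪ B ∪ C) = 0.465 + 0.395 + 0.460 − 0.205 − 0.188 − 0.186 + 0.086 = 0.827
P(none) = 1 − 0.827 = 0.173

0.173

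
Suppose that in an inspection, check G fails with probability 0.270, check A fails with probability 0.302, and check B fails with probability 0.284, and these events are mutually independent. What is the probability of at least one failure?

P(none) = (1 − 0.270) × (1 − 0.302) × (1 − 0.284) = 0.730 × 0.698 × 0.716 = 0.36483064
P(at least one) = 1 − 0.36483064 = 0.63516936

0.63516936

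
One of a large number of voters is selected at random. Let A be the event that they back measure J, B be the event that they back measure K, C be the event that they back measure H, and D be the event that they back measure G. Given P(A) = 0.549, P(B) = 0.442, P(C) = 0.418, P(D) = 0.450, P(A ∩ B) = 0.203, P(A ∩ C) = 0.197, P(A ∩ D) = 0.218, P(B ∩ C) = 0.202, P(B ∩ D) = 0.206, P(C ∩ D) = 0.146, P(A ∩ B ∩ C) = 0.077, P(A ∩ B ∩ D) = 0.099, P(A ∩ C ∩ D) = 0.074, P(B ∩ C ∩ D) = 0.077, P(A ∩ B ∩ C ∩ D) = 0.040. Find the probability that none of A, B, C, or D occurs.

0.026

Inclusion–exclusion gives
P(A ∪ B ∪ C ∪ D) = 0.549 + 0.442 + 0.418 + 0.450 − 0.203 − 0.197 − 0.218 − 0.202 − 0.206 − 0.146 + 0.077 + 0.099 + 0.074 + 0.077 − 0.040 = 0.974
P(none) = 1 − 0.974 = 0.026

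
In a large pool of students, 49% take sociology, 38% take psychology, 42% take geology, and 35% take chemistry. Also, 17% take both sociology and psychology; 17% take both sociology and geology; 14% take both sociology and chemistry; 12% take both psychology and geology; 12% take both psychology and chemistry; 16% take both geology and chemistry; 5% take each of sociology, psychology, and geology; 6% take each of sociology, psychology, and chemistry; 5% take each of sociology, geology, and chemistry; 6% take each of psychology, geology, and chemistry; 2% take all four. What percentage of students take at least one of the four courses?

96%

By inclusion-exclusion,
P(union) = 49 + 38 + 42 + 35 − 17 − 17 − 14 − 12 − 12 − 16 + 5 + 6 + 5 + 6 − 2 = 96%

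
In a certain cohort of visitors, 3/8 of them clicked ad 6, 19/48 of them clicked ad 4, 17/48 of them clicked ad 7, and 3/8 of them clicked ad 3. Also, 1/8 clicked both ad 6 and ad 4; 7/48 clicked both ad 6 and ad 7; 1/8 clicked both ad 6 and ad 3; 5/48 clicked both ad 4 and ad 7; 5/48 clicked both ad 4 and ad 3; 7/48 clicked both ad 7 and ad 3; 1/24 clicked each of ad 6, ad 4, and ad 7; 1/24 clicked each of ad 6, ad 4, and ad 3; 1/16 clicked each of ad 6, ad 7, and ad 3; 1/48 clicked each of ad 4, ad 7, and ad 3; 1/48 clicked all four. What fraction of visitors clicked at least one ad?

Inclusion–exclusion gives
P(≥1) = 3/8 + 19/48 + 17/48 + 3/8 − 1/8 − 7/48 − 1/8 − 5/48 − 5/48 − 7/48 + 1/24 + 1/24 + 1/16 + 1/48 − 1/48 = 43/48

43/48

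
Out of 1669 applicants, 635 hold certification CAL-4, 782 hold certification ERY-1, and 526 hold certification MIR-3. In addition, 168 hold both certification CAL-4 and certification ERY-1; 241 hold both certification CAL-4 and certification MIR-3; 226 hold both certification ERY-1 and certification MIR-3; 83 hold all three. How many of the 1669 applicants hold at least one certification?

1391

By inclusion-exclusion,
N(≥1) = 635 + 782 + 526 − 168 − 241 − 226 + 83 = 1391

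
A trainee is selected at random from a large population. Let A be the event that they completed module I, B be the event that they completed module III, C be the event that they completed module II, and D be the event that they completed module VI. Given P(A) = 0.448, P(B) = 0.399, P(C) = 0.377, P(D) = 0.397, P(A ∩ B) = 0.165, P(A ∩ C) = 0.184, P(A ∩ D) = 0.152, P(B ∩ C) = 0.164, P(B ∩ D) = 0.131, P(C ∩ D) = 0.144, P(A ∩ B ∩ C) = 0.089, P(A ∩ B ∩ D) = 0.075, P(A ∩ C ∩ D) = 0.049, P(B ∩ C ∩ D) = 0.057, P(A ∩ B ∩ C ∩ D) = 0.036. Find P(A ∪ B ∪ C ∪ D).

P(A ∪ B ∪ C ∪ D) = 0.448 + 0.399 + 0.377 + 0.397 − 0.165 − 0.184 − 0.152 − 0.164 − 0.131 − 0.144 + 0.089 + 0.075 + 0.049 + 0.057 − 0.036 = 0.915

0.915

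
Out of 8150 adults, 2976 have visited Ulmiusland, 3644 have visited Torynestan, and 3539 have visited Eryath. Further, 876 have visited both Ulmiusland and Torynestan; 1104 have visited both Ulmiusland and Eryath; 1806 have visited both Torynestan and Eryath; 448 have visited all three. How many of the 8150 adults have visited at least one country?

6821

|at least one| = 2976 + 3644 + 3539 − 876 − 1104 − 1806 + 448 = 6821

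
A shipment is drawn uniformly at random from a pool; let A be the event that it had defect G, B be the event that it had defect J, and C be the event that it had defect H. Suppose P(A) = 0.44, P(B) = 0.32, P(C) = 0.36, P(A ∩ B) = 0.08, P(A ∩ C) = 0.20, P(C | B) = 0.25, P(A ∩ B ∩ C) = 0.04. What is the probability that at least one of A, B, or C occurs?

P(B ∩ C) = P(B)·P(C|B) = 0.32 × 0.25 = 0.08
P(A ∪ B ∪ C) = 0.44 + 0.32 + 0.36 − 0.08 − 0.20 − 0.08 + 0.04 = 0.80

0.80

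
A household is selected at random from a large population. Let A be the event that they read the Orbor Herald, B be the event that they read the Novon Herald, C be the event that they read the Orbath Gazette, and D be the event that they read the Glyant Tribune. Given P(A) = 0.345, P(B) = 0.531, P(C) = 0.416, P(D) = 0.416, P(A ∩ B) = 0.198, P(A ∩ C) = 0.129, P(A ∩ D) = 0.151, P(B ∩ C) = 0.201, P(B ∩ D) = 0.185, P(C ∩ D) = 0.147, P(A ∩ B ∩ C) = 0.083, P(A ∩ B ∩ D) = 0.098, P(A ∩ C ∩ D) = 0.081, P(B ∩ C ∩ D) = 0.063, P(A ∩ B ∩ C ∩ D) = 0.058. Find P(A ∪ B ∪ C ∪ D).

0.964

Inclusion–exclusion gives
P(A ∪ B ∪ C ∪ D) = 0.345 + 0.531 + 0.416 + 0.416 − 0.198 − 0.129 − 0.151 − 0.201 − 0.185 − 0.147 + 0.083 + 0.098 + 0.081 + 0.063 − 0.058 = 0.964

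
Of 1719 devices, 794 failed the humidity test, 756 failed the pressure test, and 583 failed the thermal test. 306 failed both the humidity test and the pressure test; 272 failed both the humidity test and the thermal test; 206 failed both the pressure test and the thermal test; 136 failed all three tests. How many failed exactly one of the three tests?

973

Using the inclusion–exclusion count for exactly one event:
|exactly one| = 794 + 756 + 583 − 2·306 − 2·272 − 2·206 + 3·136 = 973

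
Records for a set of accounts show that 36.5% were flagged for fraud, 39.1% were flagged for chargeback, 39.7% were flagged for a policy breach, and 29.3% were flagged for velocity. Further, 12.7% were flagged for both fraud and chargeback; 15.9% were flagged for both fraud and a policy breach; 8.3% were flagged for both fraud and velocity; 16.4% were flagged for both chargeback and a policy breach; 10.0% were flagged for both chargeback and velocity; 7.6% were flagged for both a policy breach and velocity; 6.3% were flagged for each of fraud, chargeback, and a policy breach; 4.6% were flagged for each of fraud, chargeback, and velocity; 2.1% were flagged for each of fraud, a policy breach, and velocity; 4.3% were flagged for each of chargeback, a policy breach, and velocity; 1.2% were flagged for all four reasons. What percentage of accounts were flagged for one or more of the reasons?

P(union) = 36.5 + 39.1 + 39.7 + 29.3 − 12.7 − 15.9 − 8.3 − 16.4 − 10.0 − 7.6 + 6.3 + 4.6 + 2.1 + 4.3 − 1.2 = 89.8%

89.8%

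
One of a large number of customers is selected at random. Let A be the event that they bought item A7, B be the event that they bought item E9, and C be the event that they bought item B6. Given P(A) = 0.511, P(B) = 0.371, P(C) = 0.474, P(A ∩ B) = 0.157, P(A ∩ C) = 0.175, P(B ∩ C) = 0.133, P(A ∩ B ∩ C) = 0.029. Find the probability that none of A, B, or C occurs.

0.080

P(A ∪ B ∪ C) = 0.511 + 0.371 + 0.474 − 0.157 − 0.175 − 0.133 + 0.029 = 0.920
P(none) = 1 − 0.920 = 0.080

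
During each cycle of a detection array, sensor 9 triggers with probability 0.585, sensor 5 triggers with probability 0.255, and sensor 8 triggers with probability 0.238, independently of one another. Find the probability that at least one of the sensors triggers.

P(none) = (1 − 0.585) × (1 − 0.255) × (1 − 0.238) = 0.415 × 0.745 × 0.762 = 0.23559135
P(at least one) = 1 − 0.23559135 = 0.76440865

0.76440865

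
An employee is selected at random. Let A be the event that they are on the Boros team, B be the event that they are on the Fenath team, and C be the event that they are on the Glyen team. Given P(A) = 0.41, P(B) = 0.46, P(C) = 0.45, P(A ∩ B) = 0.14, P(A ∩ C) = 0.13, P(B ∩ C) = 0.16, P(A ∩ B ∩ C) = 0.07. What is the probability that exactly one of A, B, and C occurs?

0.67

P(exactly one) = 0.41 + 0.46 + 0.45 − 2·0.14 − 2·0.13 − 2·0.16 + 3·0.07 = 0.67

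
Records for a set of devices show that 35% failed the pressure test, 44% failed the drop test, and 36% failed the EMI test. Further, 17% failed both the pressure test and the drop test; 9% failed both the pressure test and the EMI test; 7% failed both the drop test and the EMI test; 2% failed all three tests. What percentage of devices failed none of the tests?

16%

By inclusion-exclusion,
P(at least one) = 35 + 44 + 36 − 17 − 9 − 7 + 2 = 84%
P(none) = 100% − 84% = 16%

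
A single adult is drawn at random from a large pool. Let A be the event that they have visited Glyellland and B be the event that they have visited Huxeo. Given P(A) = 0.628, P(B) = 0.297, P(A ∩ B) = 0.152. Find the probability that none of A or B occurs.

By inclusion–exclusion:
P(A ∪ B) = 0.628 + 0.297 − 0.152 = 0.773
P(none) = 1 − 0.773 = 0.227

0.227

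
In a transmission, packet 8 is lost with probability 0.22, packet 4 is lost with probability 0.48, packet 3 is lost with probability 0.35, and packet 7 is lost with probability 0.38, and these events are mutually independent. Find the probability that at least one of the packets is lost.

0.8365432

P(none) = (1 − 0.22) × (1 − 0.48) × (1 − 0.35) × (1 − 0.38) = 0.78 × 0.52 × 0.65 × 0.62 = 0.1634568
P(at least one) = 1 − 0.1634568 = 0.8365432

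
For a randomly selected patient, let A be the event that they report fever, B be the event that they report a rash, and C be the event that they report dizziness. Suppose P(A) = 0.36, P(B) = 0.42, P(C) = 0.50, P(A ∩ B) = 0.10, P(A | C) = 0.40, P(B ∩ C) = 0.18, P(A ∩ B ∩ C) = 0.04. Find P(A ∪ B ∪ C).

0.84

P(A ∩ C) = P(C)·P(A|C) = 0.50 × 0.40 = 0.20
By inclusion–exclusion:
P(A ∪ B ∪ C) = 0.36 + 0.42 + 0.50 − 0.10 − 0.20 − 0.18 + 0.04 = 0.84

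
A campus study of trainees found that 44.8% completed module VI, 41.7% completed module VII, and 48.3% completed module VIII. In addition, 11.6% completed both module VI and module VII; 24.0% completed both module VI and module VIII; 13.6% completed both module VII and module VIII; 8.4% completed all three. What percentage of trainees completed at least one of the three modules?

94.0%

P(at least one) = 44.8 + 41.7 + 48.3 − 11.6 − 24.0 − 13.6 + 8.4 = 94.0%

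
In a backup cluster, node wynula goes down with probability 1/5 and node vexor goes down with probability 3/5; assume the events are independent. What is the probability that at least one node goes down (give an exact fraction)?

Since the events are independent, P(none) is the product of the individual non-occurrence probabilities.
P(none) = (1 − 1/5) × (1 − 3/5) = 4/5 × 2/5 = 8/25
P(at least one) = 1 − 8/25 = 17/25

17/25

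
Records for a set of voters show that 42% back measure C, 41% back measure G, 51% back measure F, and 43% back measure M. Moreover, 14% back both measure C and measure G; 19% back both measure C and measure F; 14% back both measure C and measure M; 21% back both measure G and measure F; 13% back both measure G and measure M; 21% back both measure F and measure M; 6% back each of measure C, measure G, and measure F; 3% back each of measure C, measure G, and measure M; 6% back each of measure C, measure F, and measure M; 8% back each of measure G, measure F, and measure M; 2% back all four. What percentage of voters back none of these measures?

4%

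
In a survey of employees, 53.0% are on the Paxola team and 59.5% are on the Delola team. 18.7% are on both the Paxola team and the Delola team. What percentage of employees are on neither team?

6.2%

By inclusion-exclusion,
P(union) = 53.0 + 59.5 − 18.7 = 93.8%
P(none) = 100% − 93.8% = 6.2%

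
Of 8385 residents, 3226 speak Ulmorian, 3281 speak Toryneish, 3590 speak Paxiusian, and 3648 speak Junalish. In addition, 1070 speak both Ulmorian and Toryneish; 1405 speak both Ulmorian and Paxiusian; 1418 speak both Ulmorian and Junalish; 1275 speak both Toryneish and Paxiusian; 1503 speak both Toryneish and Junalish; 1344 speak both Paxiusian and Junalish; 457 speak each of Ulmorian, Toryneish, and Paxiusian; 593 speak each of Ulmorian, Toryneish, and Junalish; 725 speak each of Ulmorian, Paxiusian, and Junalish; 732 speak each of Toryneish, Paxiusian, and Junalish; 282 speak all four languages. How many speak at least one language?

7955

|union| = 3226 + 3281 + 3590 + 3648 − 1070 − 1405 − 1418 − 1275 − 1503 − 1344 + 457 + 593 + 725 + 732 − 282 = 7955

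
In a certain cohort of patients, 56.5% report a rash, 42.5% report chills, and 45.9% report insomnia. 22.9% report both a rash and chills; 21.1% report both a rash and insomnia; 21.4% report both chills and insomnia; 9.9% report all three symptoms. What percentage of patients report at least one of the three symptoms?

89.4%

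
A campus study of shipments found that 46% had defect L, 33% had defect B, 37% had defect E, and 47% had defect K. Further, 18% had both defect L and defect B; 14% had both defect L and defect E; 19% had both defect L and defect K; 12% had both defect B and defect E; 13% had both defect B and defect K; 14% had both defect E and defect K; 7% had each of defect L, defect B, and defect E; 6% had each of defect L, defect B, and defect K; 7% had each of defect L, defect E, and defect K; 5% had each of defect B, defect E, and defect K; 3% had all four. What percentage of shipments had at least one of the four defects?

Apply inclusion-exclusion:
P(at least one) = 46 + 33 + 37 + 47 − 18 − 14 − 19 − 12 − 13 − 14 + 7 + 6 + 7 + 5 − 3 = 95%

95%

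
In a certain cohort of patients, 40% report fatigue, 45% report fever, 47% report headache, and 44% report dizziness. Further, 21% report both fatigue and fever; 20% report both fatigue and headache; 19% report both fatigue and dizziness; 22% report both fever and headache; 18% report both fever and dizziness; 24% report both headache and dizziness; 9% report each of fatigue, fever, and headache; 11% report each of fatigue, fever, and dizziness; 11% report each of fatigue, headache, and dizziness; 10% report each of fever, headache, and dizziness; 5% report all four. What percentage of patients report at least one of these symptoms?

By inclusion-exclusion,
P(at least one) = 40 + 45 + 47 + 44 − 21 − 20 − 19 − 22 − 18 − 24 + 9 + 11 + 11 + 10 − 5 = 88%

88%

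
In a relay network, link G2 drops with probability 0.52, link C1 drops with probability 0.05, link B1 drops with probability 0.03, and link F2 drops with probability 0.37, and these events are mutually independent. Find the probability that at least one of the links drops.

0.7213384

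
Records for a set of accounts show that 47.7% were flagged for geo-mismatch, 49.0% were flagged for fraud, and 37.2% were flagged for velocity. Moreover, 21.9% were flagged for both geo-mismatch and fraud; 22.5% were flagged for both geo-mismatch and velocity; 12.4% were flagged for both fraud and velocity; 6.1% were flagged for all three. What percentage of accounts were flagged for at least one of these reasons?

83.2%

P(at least one) = 47.7 + 49.0 + 37.2 − 21.9 − 22.5 − 12.4 + 6.1 = 83.2%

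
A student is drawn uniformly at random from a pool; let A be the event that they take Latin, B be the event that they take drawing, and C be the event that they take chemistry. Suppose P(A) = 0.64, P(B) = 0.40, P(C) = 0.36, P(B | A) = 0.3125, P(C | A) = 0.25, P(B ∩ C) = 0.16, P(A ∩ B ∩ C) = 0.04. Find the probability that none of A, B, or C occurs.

0.08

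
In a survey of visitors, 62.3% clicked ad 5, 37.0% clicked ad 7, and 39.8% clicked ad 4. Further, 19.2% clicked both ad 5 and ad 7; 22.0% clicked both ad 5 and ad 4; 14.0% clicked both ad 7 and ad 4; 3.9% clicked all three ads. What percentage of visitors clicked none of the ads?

12.2%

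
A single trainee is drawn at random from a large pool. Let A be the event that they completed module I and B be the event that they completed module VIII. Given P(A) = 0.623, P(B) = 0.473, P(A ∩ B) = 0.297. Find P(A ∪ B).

Using inclusion–exclusion:
P(A ∪ B) = 0.623 + 0.473 − 0.297 = 0.799

0.799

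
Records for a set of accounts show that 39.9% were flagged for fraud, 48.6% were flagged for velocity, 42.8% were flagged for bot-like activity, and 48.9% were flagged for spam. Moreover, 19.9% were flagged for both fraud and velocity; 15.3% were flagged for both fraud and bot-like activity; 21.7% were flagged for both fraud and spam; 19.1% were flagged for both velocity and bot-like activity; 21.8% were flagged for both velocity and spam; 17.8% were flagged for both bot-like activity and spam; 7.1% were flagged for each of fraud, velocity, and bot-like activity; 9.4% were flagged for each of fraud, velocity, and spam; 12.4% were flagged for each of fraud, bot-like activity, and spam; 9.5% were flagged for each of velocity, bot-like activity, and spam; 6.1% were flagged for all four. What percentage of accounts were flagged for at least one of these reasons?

96.9%

Using inclusion–exclusion:
P(≥1) = 39.9 + 48.6 + 42.8 + 48.9 − 19.9 − 15.3 − 21.7 − 19.1 − 21.8 − 17.8 + 7.1 + 9.4 + 12.4 + 9.5 − 6.1 = 96.9%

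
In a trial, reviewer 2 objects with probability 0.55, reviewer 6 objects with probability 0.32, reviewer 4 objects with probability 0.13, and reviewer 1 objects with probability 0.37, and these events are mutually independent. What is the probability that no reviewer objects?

P(none) = (1 − 0.55) × (1 − 0.32) × (1 − 0.13) × (1 − 0.37) = 0.45 × 0.68 × 0.87 × 0.63 = 0.1677186

0.1677186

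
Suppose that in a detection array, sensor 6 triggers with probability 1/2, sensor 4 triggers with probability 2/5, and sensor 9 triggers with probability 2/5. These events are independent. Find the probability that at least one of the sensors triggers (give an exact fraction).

P(none) = (1 − 1/2) × (1 − 2/5) × (1 − 2/5) = 1/2 × 3/5 × 3/5 = 9/50
P(at least one) = 1 − 9/50 = 41/50

41/50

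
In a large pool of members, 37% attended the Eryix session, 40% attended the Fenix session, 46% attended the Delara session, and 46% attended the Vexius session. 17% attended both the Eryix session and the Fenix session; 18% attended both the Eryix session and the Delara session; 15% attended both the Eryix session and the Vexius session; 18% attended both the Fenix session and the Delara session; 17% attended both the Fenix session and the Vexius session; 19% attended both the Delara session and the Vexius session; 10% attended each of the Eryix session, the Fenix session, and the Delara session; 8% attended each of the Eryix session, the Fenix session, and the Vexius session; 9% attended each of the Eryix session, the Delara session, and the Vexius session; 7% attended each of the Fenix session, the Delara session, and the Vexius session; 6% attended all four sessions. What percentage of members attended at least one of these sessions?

P(union) = 37 + 40 + 46 + 46 − 17 − 18 − 15 − 18 − 17 − 19 + 10 + 8 + 9 + 7 − 6 = 93%

93%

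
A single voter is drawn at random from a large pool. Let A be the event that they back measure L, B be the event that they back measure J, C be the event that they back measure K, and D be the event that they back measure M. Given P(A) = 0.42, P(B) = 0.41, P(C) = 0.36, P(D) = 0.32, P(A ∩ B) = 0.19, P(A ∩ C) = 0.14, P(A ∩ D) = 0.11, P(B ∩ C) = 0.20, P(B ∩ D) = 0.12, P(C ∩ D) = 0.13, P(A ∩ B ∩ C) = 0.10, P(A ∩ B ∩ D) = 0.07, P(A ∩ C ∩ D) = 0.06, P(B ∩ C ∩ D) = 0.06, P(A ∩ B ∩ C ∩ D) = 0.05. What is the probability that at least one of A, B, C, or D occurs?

0.86

By inclusion–exclusion:
P(A ∪ B ∪ C ∪ D) = 0.42 + 0.41 + 0.36 + 0.32 − 0.19 − 0.14 − 0.11 − 0.20 − 0.12 − 0.13 + 0.10 + 0.07 + 0.06 + 0.06 − 0.05 = 0.86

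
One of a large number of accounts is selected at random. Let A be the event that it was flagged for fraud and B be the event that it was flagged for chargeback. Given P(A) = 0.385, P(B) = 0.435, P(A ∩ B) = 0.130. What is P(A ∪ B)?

Apply inclusion-exclusion:
P(A ∪ B) = 0.385 + 0.435 − 0.130 = 0.690

0.690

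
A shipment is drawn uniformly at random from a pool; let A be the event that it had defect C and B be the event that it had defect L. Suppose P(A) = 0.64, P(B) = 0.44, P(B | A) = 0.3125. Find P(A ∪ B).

0.88

P(A ∩ B) = P(A)·P(B|A) = 0.64 × 0.3125 = 0.20
By inclusion-exclusion,
P(A ∪ B) = 0.64 + 0.44 − 0.20 = 0.88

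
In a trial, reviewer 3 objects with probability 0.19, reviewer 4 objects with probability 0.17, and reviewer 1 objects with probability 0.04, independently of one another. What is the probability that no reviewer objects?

P(none) = (1 − 0.19) × (1 − 0.17) × (1 − 0.04) = 0.81 × 0.83 × 0.96 = 0.645408

0.645408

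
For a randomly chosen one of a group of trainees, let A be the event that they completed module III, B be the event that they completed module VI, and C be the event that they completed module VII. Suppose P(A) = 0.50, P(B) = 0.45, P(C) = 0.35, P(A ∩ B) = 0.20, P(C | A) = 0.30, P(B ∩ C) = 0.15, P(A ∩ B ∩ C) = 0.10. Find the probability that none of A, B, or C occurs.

P(A ∩ C) = P(A)·P(C|A) = 0.50 × 0.30 = 0.15
By inclusion–exclusion:
P(A ∪ B ∪ C) = 0.50 + 0.45 + 0.35 − 0.20 − 0.15 − 0.15 + 0.10 = 0.90
P(none) = 1 − 0.90 = 0.10

0.10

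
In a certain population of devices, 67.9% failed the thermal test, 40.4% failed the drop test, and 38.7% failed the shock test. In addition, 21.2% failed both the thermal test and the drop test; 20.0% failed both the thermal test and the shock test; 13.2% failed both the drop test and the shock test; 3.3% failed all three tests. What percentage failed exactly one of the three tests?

48.1%

P(exactly one) = 67.9 + 40.4 + 38.7 − 2·21.2 − 2·20.0 − 2·13.2 + 3·3.3 = 48.1%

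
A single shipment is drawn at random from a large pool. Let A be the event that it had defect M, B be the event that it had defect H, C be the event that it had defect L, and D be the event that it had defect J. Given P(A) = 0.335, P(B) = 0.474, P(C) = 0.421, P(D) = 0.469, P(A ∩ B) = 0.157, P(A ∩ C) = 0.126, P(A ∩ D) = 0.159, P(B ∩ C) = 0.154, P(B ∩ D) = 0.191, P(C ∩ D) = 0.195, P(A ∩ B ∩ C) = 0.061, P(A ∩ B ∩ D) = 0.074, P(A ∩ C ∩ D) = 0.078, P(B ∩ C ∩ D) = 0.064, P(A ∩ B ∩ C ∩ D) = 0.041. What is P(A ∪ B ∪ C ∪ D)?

Apply inclusion-exclusion:
P(A ∪ B ∪ C ∪ D) = 0.335 + 0.474 + 0.421 + 0.469 − 0.157 − 0.126 − 0.159 − 0.154 − 0.191 − 0.195 + 0.061 + 0.074 + 0.078 + 0.064 − 0.041 = 0.953

0.953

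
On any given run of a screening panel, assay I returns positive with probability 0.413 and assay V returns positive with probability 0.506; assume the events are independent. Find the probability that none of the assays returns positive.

P(none) = (1 − 0.413) × (1 − 0.506) = 0.587 × 0.494 = 0.289978

0.289978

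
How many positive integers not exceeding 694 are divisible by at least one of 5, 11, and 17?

138 + 63 + 40 − 12 − 8 − 3 + 0 = 218

218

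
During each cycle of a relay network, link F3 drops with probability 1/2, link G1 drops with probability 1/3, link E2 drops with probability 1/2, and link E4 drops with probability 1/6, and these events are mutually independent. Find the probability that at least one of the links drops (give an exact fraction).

P(none) = (1 − 1/2) × (1 − 1/3) × (1 − 1/2) × (1 − 1/6) = 1/2 × 2/3 × 1/2 × 5/6 = 5/36
P(at least one) = 1 − 5/36 = 31/36

31/36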